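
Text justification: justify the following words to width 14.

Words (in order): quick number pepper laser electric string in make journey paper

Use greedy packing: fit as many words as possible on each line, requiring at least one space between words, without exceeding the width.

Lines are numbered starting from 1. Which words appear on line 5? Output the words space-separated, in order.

Line 1: ['quick', 'number'] (min_width=12, slack=2)
Line 2: ['pepper', 'laser'] (min_width=12, slack=2)
Line 3: ['electric'] (min_width=8, slack=6)
Line 4: ['string', 'in', 'make'] (min_width=14, slack=0)
Line 5: ['journey', 'paper'] (min_width=13, slack=1)

Answer: journey paper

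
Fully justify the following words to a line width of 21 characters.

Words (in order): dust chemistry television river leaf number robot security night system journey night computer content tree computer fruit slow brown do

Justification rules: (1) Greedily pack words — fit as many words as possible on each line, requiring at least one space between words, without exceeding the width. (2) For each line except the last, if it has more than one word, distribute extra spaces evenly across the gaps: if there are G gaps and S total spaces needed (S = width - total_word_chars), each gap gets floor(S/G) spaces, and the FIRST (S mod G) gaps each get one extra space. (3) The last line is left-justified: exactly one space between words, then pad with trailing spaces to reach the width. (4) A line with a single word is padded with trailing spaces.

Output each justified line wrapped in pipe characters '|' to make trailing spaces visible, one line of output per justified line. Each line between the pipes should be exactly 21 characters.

Line 1: ['dust', 'chemistry'] (min_width=14, slack=7)
Line 2: ['television', 'river', 'leaf'] (min_width=21, slack=0)
Line 3: ['number', 'robot', 'security'] (min_width=21, slack=0)
Line 4: ['night', 'system', 'journey'] (min_width=20, slack=1)
Line 5: ['night', 'computer'] (min_width=14, slack=7)
Line 6: ['content', 'tree', 'computer'] (min_width=21, slack=0)
Line 7: ['fruit', 'slow', 'brown', 'do'] (min_width=19, slack=2)

Answer: |dust        chemistry|
|television river leaf|
|number robot security|
|night  system journey|
|night        computer|
|content tree computer|
|fruit slow brown do  |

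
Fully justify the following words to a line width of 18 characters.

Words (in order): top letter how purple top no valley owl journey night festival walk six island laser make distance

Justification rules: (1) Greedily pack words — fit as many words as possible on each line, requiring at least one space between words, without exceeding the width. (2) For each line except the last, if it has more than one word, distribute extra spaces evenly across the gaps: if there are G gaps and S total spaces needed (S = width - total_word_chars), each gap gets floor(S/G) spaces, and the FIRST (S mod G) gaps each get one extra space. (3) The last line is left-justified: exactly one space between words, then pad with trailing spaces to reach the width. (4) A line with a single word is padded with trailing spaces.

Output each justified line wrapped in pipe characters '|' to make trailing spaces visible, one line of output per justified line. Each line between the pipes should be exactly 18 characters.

Line 1: ['top', 'letter', 'how'] (min_width=14, slack=4)
Line 2: ['purple', 'top', 'no'] (min_width=13, slack=5)
Line 3: ['valley', 'owl', 'journey'] (min_width=18, slack=0)
Line 4: ['night', 'festival'] (min_width=14, slack=4)
Line 5: ['walk', 'six', 'island'] (min_width=15, slack=3)
Line 6: ['laser', 'make'] (min_width=10, slack=8)
Line 7: ['distance'] (min_width=8, slack=10)

Answer: |top   letter   how|
|purple    top   no|
|valley owl journey|
|night     festival|
|walk   six  island|
|laser         make|
|distance          |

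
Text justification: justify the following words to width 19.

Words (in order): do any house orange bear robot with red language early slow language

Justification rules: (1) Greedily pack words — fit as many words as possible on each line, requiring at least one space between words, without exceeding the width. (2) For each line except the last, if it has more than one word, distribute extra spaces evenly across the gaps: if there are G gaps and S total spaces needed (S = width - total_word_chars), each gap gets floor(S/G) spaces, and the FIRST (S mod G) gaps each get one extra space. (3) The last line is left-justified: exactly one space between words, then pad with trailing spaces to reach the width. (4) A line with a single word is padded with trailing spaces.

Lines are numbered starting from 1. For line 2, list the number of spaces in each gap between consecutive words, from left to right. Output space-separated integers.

Line 1: ['do', 'any', 'house', 'orange'] (min_width=19, slack=0)
Line 2: ['bear', 'robot', 'with', 'red'] (min_width=19, slack=0)
Line 3: ['language', 'early', 'slow'] (min_width=19, slack=0)
Line 4: ['language'] (min_width=8, slack=11)

Answer: 1 1 1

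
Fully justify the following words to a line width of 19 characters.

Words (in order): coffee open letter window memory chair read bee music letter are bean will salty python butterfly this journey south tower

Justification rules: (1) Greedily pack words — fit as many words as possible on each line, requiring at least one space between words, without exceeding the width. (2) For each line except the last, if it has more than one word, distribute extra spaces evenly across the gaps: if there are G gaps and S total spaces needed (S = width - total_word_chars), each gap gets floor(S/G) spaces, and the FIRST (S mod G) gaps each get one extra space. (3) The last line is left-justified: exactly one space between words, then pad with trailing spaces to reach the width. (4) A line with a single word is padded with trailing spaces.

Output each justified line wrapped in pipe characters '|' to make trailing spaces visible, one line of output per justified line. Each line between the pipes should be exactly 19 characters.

Line 1: ['coffee', 'open', 'letter'] (min_width=18, slack=1)
Line 2: ['window', 'memory', 'chair'] (min_width=19, slack=0)
Line 3: ['read', 'bee', 'music'] (min_width=14, slack=5)
Line 4: ['letter', 'are', 'bean'] (min_width=15, slack=4)
Line 5: ['will', 'salty', 'python'] (min_width=17, slack=2)
Line 6: ['butterfly', 'this'] (min_width=14, slack=5)
Line 7: ['journey', 'south', 'tower'] (min_width=19, slack=0)

Answer: |coffee  open letter|
|window memory chair|
|read    bee   music|
|letter   are   bean|
|will  salty  python|
|butterfly      this|
|journey south tower|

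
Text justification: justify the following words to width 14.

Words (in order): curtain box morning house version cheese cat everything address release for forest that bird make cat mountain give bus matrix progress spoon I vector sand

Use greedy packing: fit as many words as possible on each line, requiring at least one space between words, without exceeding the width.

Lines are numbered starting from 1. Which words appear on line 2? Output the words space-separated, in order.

Answer: morning house

Derivation:
Line 1: ['curtain', 'box'] (min_width=11, slack=3)
Line 2: ['morning', 'house'] (min_width=13, slack=1)
Line 3: ['version', 'cheese'] (min_width=14, slack=0)
Line 4: ['cat', 'everything'] (min_width=14, slack=0)
Line 5: ['address'] (min_width=7, slack=7)
Line 6: ['release', 'for'] (min_width=11, slack=3)
Line 7: ['forest', 'that'] (min_width=11, slack=3)
Line 8: ['bird', 'make', 'cat'] (min_width=13, slack=1)
Line 9: ['mountain', 'give'] (min_width=13, slack=1)
Line 10: ['bus', 'matrix'] (min_width=10, slack=4)
Line 11: ['progress', 'spoon'] (min_width=14, slack=0)
Line 12: ['I', 'vector', 'sand'] (min_width=13, slack=1)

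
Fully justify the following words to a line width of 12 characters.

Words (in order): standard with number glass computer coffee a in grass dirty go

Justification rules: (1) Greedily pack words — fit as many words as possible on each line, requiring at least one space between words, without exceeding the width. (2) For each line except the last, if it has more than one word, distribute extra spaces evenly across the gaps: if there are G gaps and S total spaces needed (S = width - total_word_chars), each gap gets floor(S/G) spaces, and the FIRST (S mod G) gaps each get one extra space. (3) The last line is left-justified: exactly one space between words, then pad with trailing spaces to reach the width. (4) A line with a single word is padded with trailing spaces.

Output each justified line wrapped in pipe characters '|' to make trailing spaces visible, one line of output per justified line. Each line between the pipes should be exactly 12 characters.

Line 1: ['standard'] (min_width=8, slack=4)
Line 2: ['with', 'number'] (min_width=11, slack=1)
Line 3: ['glass'] (min_width=5, slack=7)
Line 4: ['computer'] (min_width=8, slack=4)
Line 5: ['coffee', 'a', 'in'] (min_width=11, slack=1)
Line 6: ['grass', 'dirty'] (min_width=11, slack=1)
Line 7: ['go'] (min_width=2, slack=10)

Answer: |standard    |
|with  number|
|glass       |
|computer    |
|coffee  a in|
|grass  dirty|
|go          |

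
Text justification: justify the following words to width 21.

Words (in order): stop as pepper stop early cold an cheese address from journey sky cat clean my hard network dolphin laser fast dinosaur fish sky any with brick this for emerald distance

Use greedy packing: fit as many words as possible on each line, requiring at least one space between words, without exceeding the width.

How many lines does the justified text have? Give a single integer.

Answer: 9

Derivation:
Line 1: ['stop', 'as', 'pepper', 'stop'] (min_width=19, slack=2)
Line 2: ['early', 'cold', 'an', 'cheese'] (min_width=20, slack=1)
Line 3: ['address', 'from', 'journey'] (min_width=20, slack=1)
Line 4: ['sky', 'cat', 'clean', 'my', 'hard'] (min_width=21, slack=0)
Line 5: ['network', 'dolphin', 'laser'] (min_width=21, slack=0)
Line 6: ['fast', 'dinosaur', 'fish'] (min_width=18, slack=3)
Line 7: ['sky', 'any', 'with', 'brick'] (min_width=18, slack=3)
Line 8: ['this', 'for', 'emerald'] (min_width=16, slack=5)
Line 9: ['distance'] (min_width=8, slack=13)
Total lines: 9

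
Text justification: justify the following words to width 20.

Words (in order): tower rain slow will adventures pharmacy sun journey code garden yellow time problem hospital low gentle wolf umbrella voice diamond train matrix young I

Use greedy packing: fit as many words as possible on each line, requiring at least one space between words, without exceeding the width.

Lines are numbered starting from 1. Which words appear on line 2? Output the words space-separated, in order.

Answer: adventures pharmacy

Derivation:
Line 1: ['tower', 'rain', 'slow', 'will'] (min_width=20, slack=0)
Line 2: ['adventures', 'pharmacy'] (min_width=19, slack=1)
Line 3: ['sun', 'journey', 'code'] (min_width=16, slack=4)
Line 4: ['garden', 'yellow', 'time'] (min_width=18, slack=2)
Line 5: ['problem', 'hospital', 'low'] (min_width=20, slack=0)
Line 6: ['gentle', 'wolf', 'umbrella'] (min_width=20, slack=0)
Line 7: ['voice', 'diamond', 'train'] (min_width=19, slack=1)
Line 8: ['matrix', 'young', 'I'] (min_width=14, slack=6)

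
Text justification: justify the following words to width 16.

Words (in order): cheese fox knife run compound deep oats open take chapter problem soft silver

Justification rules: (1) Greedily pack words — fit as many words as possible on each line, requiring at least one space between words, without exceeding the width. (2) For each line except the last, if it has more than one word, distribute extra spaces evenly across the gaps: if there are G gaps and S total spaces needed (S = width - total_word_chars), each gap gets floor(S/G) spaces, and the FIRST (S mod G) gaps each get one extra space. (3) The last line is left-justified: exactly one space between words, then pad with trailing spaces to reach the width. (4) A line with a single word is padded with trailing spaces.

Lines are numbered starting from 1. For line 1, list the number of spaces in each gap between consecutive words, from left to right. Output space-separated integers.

Answer: 1 1

Derivation:
Line 1: ['cheese', 'fox', 'knife'] (min_width=16, slack=0)
Line 2: ['run', 'compound'] (min_width=12, slack=4)
Line 3: ['deep', 'oats', 'open'] (min_width=14, slack=2)
Line 4: ['take', 'chapter'] (min_width=12, slack=4)
Line 5: ['problem', 'soft'] (min_width=12, slack=4)
Line 6: ['silver'] (min_width=6, slack=10)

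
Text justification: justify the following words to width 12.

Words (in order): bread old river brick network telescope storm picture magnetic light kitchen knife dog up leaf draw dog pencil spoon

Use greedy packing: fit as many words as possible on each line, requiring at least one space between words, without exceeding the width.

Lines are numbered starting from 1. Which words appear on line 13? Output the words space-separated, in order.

Line 1: ['bread', 'old'] (min_width=9, slack=3)
Line 2: ['river', 'brick'] (min_width=11, slack=1)
Line 3: ['network'] (min_width=7, slack=5)
Line 4: ['telescope'] (min_width=9, slack=3)
Line 5: ['storm'] (min_width=5, slack=7)
Line 6: ['picture'] (min_width=7, slack=5)
Line 7: ['magnetic'] (min_width=8, slack=4)
Line 8: ['light'] (min_width=5, slack=7)
Line 9: ['kitchen'] (min_width=7, slack=5)
Line 10: ['knife', 'dog', 'up'] (min_width=12, slack=0)
Line 11: ['leaf', 'draw'] (min_width=9, slack=3)
Line 12: ['dog', 'pencil'] (min_width=10, slack=2)
Line 13: ['spoon'] (min_width=5, slack=7)

Answer: spoon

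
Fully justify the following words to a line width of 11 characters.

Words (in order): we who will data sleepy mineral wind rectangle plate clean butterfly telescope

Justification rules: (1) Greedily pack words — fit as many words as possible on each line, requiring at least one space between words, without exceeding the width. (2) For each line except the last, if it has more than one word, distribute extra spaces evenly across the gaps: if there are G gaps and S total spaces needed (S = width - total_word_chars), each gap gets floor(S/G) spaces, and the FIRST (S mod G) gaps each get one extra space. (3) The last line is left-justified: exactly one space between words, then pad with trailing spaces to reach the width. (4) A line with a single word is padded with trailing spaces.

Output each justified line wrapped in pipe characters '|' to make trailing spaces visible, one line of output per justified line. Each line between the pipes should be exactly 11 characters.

Answer: |we who will|
|data sleepy|
|mineral    |
|wind       |
|rectangle  |
|plate clean|
|butterfly  |
|telescope  |

Derivation:
Line 1: ['we', 'who', 'will'] (min_width=11, slack=0)
Line 2: ['data', 'sleepy'] (min_width=11, slack=0)
Line 3: ['mineral'] (min_width=7, slack=4)
Line 4: ['wind'] (min_width=4, slack=7)
Line 5: ['rectangle'] (min_width=9, slack=2)
Line 6: ['plate', 'clean'] (min_width=11, slack=0)
Line 7: ['butterfly'] (min_width=9, slack=2)
Line 8: ['telescope'] (min_width=9, slack=2)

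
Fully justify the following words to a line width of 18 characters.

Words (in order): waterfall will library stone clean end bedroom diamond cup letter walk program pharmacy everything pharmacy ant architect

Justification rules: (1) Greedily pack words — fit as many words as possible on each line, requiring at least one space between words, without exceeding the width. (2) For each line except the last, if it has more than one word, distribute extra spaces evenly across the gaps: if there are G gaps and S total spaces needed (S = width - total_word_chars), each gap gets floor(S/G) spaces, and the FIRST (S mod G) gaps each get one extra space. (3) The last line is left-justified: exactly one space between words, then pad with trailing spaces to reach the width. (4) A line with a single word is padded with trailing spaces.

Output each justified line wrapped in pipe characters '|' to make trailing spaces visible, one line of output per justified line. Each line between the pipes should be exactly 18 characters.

Line 1: ['waterfall', 'will'] (min_width=14, slack=4)
Line 2: ['library', 'stone'] (min_width=13, slack=5)
Line 3: ['clean', 'end', 'bedroom'] (min_width=17, slack=1)
Line 4: ['diamond', 'cup', 'letter'] (min_width=18, slack=0)
Line 5: ['walk', 'program'] (min_width=12, slack=6)
Line 6: ['pharmacy'] (min_width=8, slack=10)
Line 7: ['everything'] (min_width=10, slack=8)
Line 8: ['pharmacy', 'ant'] (min_width=12, slack=6)
Line 9: ['architect'] (min_width=9, slack=9)

Answer: |waterfall     will|
|library      stone|
|clean  end bedroom|
|diamond cup letter|
|walk       program|
|pharmacy          |
|everything        |
|pharmacy       ant|
|architect         |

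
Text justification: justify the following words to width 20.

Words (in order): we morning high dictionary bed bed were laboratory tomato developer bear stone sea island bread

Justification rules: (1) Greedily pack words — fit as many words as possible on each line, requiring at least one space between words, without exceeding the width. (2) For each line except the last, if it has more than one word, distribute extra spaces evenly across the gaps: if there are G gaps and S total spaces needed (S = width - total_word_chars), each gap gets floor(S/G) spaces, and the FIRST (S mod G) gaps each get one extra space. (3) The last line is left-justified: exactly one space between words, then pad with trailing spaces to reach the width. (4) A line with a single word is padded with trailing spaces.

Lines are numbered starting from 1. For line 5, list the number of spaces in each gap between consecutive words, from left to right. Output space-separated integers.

Line 1: ['we', 'morning', 'high'] (min_width=15, slack=5)
Line 2: ['dictionary', 'bed', 'bed'] (min_width=18, slack=2)
Line 3: ['were', 'laboratory'] (min_width=15, slack=5)
Line 4: ['tomato', 'developer'] (min_width=16, slack=4)
Line 5: ['bear', 'stone', 'sea'] (min_width=14, slack=6)
Line 6: ['island', 'bread'] (min_width=12, slack=8)

Answer: 4 4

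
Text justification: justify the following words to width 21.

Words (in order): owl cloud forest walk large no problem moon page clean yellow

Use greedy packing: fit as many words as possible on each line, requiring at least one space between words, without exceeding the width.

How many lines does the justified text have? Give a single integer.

Answer: 3

Derivation:
Line 1: ['owl', 'cloud', 'forest', 'walk'] (min_width=21, slack=0)
Line 2: ['large', 'no', 'problem', 'moon'] (min_width=21, slack=0)
Line 3: ['page', 'clean', 'yellow'] (min_width=17, slack=4)
Total lines: 3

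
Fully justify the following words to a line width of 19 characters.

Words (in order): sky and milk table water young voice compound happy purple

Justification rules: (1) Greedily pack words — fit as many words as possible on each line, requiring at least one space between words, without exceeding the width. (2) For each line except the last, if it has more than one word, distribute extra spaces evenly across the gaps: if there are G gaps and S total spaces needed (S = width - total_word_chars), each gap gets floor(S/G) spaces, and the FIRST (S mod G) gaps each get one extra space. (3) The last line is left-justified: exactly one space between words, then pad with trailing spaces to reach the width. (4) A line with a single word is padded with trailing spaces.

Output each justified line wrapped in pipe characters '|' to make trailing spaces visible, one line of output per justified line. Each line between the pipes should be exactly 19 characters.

Answer: |sky  and milk table|
|water  young  voice|
|compound      happy|
|purple             |

Derivation:
Line 1: ['sky', 'and', 'milk', 'table'] (min_width=18, slack=1)
Line 2: ['water', 'young', 'voice'] (min_width=17, slack=2)
Line 3: ['compound', 'happy'] (min_width=14, slack=5)
Line 4: ['purple'] (min_width=6, slack=13)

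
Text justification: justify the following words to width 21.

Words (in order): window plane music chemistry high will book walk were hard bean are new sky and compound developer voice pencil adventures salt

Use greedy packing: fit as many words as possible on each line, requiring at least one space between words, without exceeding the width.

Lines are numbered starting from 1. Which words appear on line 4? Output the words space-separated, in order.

Answer: bean are new sky and

Derivation:
Line 1: ['window', 'plane', 'music'] (min_width=18, slack=3)
Line 2: ['chemistry', 'high', 'will'] (min_width=19, slack=2)
Line 3: ['book', 'walk', 'were', 'hard'] (min_width=19, slack=2)
Line 4: ['bean', 'are', 'new', 'sky', 'and'] (min_width=20, slack=1)
Line 5: ['compound', 'developer'] (min_width=18, slack=3)
Line 6: ['voice', 'pencil'] (min_width=12, slack=9)
Line 7: ['adventures', 'salt'] (min_width=15, slack=6)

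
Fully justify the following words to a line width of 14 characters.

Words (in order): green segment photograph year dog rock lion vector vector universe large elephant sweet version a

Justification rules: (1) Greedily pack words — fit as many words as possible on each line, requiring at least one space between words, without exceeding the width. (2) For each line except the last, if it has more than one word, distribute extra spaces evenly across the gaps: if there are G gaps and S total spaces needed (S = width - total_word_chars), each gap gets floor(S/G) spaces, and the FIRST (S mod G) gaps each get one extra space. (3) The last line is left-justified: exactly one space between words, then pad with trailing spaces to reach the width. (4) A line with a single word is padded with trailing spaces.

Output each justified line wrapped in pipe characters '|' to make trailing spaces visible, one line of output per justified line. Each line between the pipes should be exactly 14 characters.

Line 1: ['green', 'segment'] (min_width=13, slack=1)
Line 2: ['photograph'] (min_width=10, slack=4)
Line 3: ['year', 'dog', 'rock'] (min_width=13, slack=1)
Line 4: ['lion', 'vector'] (min_width=11, slack=3)
Line 5: ['vector'] (min_width=6, slack=8)
Line 6: ['universe', 'large'] (min_width=14, slack=0)
Line 7: ['elephant', 'sweet'] (min_width=14, slack=0)
Line 8: ['version', 'a'] (min_width=9, slack=5)

Answer: |green  segment|
|photograph    |
|year  dog rock|
|lion    vector|
|vector        |
|universe large|
|elephant sweet|
|version a     |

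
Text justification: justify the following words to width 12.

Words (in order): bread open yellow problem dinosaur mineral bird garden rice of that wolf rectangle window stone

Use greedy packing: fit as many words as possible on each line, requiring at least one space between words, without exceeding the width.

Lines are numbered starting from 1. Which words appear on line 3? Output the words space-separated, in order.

Answer: problem

Derivation:
Line 1: ['bread', 'open'] (min_width=10, slack=2)
Line 2: ['yellow'] (min_width=6, slack=6)
Line 3: ['problem'] (min_width=7, slack=5)
Line 4: ['dinosaur'] (min_width=8, slack=4)
Line 5: ['mineral', 'bird'] (min_width=12, slack=0)
Line 6: ['garden', 'rice'] (min_width=11, slack=1)
Line 7: ['of', 'that', 'wolf'] (min_width=12, slack=0)
Line 8: ['rectangle'] (min_width=9, slack=3)
Line 9: ['window', 'stone'] (min_width=12, slack=0)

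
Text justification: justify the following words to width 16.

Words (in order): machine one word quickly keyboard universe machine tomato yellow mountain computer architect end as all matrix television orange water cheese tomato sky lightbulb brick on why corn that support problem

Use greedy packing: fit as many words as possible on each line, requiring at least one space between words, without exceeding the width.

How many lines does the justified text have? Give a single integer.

Line 1: ['machine', 'one', 'word'] (min_width=16, slack=0)
Line 2: ['quickly', 'keyboard'] (min_width=16, slack=0)
Line 3: ['universe', 'machine'] (min_width=16, slack=0)
Line 4: ['tomato', 'yellow'] (min_width=13, slack=3)
Line 5: ['mountain'] (min_width=8, slack=8)
Line 6: ['computer'] (min_width=8, slack=8)
Line 7: ['architect', 'end', 'as'] (min_width=16, slack=0)
Line 8: ['all', 'matrix'] (min_width=10, slack=6)
Line 9: ['television'] (min_width=10, slack=6)
Line 10: ['orange', 'water'] (min_width=12, slack=4)
Line 11: ['cheese', 'tomato'] (min_width=13, slack=3)
Line 12: ['sky', 'lightbulb'] (min_width=13, slack=3)
Line 13: ['brick', 'on', 'why'] (min_width=12, slack=4)
Line 14: ['corn', 'that'] (min_width=9, slack=7)
Line 15: ['support', 'problem'] (min_width=15, slack=1)
Total lines: 15

Answer: 15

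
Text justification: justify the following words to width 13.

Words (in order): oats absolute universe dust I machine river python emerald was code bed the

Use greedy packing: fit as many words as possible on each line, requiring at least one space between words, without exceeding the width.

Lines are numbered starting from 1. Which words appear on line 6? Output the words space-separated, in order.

Answer: code bed the

Derivation:
Line 1: ['oats', 'absolute'] (min_width=13, slack=0)
Line 2: ['universe', 'dust'] (min_width=13, slack=0)
Line 3: ['I', 'machine'] (min_width=9, slack=4)
Line 4: ['river', 'python'] (min_width=12, slack=1)
Line 5: ['emerald', 'was'] (min_width=11, slack=2)
Line 6: ['code', 'bed', 'the'] (min_width=12, slack=1)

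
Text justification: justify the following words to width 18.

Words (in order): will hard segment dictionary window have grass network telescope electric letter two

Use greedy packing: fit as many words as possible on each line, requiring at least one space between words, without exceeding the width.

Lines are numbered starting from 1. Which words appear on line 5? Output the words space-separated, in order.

Answer: letter two

Derivation:
Line 1: ['will', 'hard', 'segment'] (min_width=17, slack=1)
Line 2: ['dictionary', 'window'] (min_width=17, slack=1)
Line 3: ['have', 'grass', 'network'] (min_width=18, slack=0)
Line 4: ['telescope', 'electric'] (min_width=18, slack=0)
Line 5: ['letter', 'two'] (min_width=10, slack=8)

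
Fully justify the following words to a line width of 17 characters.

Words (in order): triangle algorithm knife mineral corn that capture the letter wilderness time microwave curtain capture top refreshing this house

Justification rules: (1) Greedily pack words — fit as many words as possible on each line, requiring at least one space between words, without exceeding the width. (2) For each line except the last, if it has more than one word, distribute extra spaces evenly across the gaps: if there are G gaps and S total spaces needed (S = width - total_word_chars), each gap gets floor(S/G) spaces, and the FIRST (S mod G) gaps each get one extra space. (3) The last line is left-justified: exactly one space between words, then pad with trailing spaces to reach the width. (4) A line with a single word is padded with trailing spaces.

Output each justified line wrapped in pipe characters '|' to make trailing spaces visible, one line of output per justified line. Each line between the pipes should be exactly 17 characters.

Line 1: ['triangle'] (min_width=8, slack=9)
Line 2: ['algorithm', 'knife'] (min_width=15, slack=2)
Line 3: ['mineral', 'corn', 'that'] (min_width=17, slack=0)
Line 4: ['capture', 'the'] (min_width=11, slack=6)
Line 5: ['letter', 'wilderness'] (min_width=17, slack=0)
Line 6: ['time', 'microwave'] (min_width=14, slack=3)
Line 7: ['curtain', 'capture'] (min_width=15, slack=2)
Line 8: ['top', 'refreshing'] (min_width=14, slack=3)
Line 9: ['this', 'house'] (min_width=10, slack=7)

Answer: |triangle         |
|algorithm   knife|
|mineral corn that|
|capture       the|
|letter wilderness|
|time    microwave|
|curtain   capture|
|top    refreshing|
|this house       |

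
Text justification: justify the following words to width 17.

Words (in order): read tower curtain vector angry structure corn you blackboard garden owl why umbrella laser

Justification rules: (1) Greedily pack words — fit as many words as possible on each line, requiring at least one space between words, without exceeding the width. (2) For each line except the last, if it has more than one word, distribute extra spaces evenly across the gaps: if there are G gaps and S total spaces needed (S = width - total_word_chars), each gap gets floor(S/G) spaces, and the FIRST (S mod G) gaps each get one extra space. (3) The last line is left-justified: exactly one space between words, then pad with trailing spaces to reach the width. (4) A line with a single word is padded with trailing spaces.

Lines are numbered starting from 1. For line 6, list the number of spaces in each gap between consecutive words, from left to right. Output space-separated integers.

Line 1: ['read', 'tower'] (min_width=10, slack=7)
Line 2: ['curtain', 'vector'] (min_width=14, slack=3)
Line 3: ['angry', 'structure'] (min_width=15, slack=2)
Line 4: ['corn', 'you'] (min_width=8, slack=9)
Line 5: ['blackboard', 'garden'] (min_width=17, slack=0)
Line 6: ['owl', 'why', 'umbrella'] (min_width=16, slack=1)
Line 7: ['laser'] (min_width=5, slack=12)

Answer: 2 1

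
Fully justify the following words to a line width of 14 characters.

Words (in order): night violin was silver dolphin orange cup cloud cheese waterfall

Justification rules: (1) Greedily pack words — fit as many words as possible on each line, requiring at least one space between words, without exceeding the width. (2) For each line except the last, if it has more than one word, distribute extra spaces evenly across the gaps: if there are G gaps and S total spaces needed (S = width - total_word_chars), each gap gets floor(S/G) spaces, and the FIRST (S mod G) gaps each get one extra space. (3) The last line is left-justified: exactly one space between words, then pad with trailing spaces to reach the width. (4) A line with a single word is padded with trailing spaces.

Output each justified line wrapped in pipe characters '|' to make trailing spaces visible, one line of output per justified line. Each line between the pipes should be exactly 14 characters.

Answer: |night   violin|
|was     silver|
|dolphin orange|
|cup      cloud|
|cheese        |
|waterfall     |

Derivation:
Line 1: ['night', 'violin'] (min_width=12, slack=2)
Line 2: ['was', 'silver'] (min_width=10, slack=4)
Line 3: ['dolphin', 'orange'] (min_width=14, slack=0)
Line 4: ['cup', 'cloud'] (min_width=9, slack=5)
Line 5: ['cheese'] (min_width=6, slack=8)
Line 6: ['waterfall'] (min_width=9, slack=5)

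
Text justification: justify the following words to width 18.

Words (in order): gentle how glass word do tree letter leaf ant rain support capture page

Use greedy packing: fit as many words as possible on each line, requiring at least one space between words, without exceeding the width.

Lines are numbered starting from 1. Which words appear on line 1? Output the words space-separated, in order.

Line 1: ['gentle', 'how', 'glass'] (min_width=16, slack=2)
Line 2: ['word', 'do', 'tree'] (min_width=12, slack=6)
Line 3: ['letter', 'leaf', 'ant'] (min_width=15, slack=3)
Line 4: ['rain', 'support'] (min_width=12, slack=6)
Line 5: ['capture', 'page'] (min_width=12, slack=6)

Answer: gentle how glass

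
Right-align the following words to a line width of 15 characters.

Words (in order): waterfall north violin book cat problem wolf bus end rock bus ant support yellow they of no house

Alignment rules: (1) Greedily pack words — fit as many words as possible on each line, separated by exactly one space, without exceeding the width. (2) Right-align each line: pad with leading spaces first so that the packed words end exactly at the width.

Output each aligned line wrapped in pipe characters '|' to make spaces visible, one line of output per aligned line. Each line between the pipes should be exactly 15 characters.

Line 1: ['waterfall', 'north'] (min_width=15, slack=0)
Line 2: ['violin', 'book', 'cat'] (min_width=15, slack=0)
Line 3: ['problem', 'wolf'] (min_width=12, slack=3)
Line 4: ['bus', 'end', 'rock'] (min_width=12, slack=3)
Line 5: ['bus', 'ant', 'support'] (min_width=15, slack=0)
Line 6: ['yellow', 'they', 'of'] (min_width=14, slack=1)
Line 7: ['no', 'house'] (min_width=8, slack=7)

Answer: |waterfall north|
|violin book cat|
|   problem wolf|
|   bus end rock|
|bus ant support|
| yellow they of|
|       no house|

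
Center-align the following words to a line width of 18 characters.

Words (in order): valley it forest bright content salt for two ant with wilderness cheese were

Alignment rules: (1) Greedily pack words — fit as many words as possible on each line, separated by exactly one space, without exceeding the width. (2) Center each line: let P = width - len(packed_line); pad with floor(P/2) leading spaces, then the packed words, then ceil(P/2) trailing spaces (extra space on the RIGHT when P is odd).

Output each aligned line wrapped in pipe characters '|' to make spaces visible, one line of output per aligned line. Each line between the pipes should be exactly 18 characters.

Answer: | valley it forest |
|  bright content  |
| salt for two ant |
| with wilderness  |
|   cheese were    |

Derivation:
Line 1: ['valley', 'it', 'forest'] (min_width=16, slack=2)
Line 2: ['bright', 'content'] (min_width=14, slack=4)
Line 3: ['salt', 'for', 'two', 'ant'] (min_width=16, slack=2)
Line 4: ['with', 'wilderness'] (min_width=15, slack=3)
Line 5: ['cheese', 'were'] (min_width=11, slack=7)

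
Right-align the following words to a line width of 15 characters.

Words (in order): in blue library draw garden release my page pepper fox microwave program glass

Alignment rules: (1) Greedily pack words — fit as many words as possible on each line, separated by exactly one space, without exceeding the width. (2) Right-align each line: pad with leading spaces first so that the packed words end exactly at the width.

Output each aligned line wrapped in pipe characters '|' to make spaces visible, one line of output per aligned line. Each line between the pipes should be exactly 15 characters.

Answer: |in blue library|
|    draw garden|
|release my page|
|     pepper fox|
|      microwave|
|  program glass|

Derivation:
Line 1: ['in', 'blue', 'library'] (min_width=15, slack=0)
Line 2: ['draw', 'garden'] (min_width=11, slack=4)
Line 3: ['release', 'my', 'page'] (min_width=15, slack=0)
Line 4: ['pepper', 'fox'] (min_width=10, slack=5)
Line 5: ['microwave'] (min_width=9, slack=6)
Line 6: ['program', 'glass'] (min_width=13, slack=2)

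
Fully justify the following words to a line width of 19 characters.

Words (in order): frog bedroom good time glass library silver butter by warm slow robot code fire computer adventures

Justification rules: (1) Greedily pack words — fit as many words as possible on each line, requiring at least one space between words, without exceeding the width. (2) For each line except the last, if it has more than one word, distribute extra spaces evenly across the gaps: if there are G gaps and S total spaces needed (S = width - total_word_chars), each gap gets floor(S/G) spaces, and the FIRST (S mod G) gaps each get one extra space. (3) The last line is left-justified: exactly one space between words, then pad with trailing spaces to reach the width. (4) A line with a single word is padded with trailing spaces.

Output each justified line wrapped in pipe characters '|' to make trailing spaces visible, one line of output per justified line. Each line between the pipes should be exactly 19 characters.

Answer: |frog  bedroom  good|
|time  glass library|
|silver   butter  by|
|warm   slow   robot|
|code  fire computer|
|adventures         |

Derivation:
Line 1: ['frog', 'bedroom', 'good'] (min_width=17, slack=2)
Line 2: ['time', 'glass', 'library'] (min_width=18, slack=1)
Line 3: ['silver', 'butter', 'by'] (min_width=16, slack=3)
Line 4: ['warm', 'slow', 'robot'] (min_width=15, slack=4)
Line 5: ['code', 'fire', 'computer'] (min_width=18, slack=1)
Line 6: ['adventures'] (min_width=10, slack=9)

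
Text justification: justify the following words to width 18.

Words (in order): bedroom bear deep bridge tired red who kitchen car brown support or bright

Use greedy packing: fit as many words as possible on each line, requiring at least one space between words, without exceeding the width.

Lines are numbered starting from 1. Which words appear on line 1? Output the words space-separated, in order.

Answer: bedroom bear deep

Derivation:
Line 1: ['bedroom', 'bear', 'deep'] (min_width=17, slack=1)
Line 2: ['bridge', 'tired', 'red'] (min_width=16, slack=2)
Line 3: ['who', 'kitchen', 'car'] (min_width=15, slack=3)
Line 4: ['brown', 'support', 'or'] (min_width=16, slack=2)
Line 5: ['bright'] (min_width=6, slack=12)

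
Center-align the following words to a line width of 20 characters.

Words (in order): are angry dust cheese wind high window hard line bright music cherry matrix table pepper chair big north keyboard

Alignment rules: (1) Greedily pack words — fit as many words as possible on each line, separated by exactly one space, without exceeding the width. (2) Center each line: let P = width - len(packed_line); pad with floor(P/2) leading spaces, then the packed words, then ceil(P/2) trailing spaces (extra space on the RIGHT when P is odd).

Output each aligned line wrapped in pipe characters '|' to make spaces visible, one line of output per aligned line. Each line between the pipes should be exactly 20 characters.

Line 1: ['are', 'angry', 'dust'] (min_width=14, slack=6)
Line 2: ['cheese', 'wind', 'high'] (min_width=16, slack=4)
Line 3: ['window', 'hard', 'line'] (min_width=16, slack=4)
Line 4: ['bright', 'music', 'cherry'] (min_width=19, slack=1)
Line 5: ['matrix', 'table', 'pepper'] (min_width=19, slack=1)
Line 6: ['chair', 'big', 'north'] (min_width=15, slack=5)
Line 7: ['keyboard'] (min_width=8, slack=12)

Answer: |   are angry dust   |
|  cheese wind high  |
|  window hard line  |
|bright music cherry |
|matrix table pepper |
|  chair big north   |
|      keyboard      |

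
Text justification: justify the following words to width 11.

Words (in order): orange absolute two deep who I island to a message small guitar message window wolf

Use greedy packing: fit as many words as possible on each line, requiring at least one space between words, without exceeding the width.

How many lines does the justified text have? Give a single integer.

Answer: 10

Derivation:
Line 1: ['orange'] (min_width=6, slack=5)
Line 2: ['absolute'] (min_width=8, slack=3)
Line 3: ['two', 'deep'] (min_width=8, slack=3)
Line 4: ['who', 'I'] (min_width=5, slack=6)
Line 5: ['island', 'to', 'a'] (min_width=11, slack=0)
Line 6: ['message'] (min_width=7, slack=4)
Line 7: ['small'] (min_width=5, slack=6)
Line 8: ['guitar'] (min_width=6, slack=5)
Line 9: ['message'] (min_width=7, slack=4)
Line 10: ['window', 'wolf'] (min_width=11, slack=0)
Total lines: 10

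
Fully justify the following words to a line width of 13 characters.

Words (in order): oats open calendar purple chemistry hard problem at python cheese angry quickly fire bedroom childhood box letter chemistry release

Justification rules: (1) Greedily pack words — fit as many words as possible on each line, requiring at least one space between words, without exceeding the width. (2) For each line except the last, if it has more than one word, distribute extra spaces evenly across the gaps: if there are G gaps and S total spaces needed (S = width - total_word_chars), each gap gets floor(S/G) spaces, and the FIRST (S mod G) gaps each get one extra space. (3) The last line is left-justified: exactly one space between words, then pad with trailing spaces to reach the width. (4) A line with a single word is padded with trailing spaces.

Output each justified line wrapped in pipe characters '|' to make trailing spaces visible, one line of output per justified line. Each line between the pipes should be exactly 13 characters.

Line 1: ['oats', 'open'] (min_width=9, slack=4)
Line 2: ['calendar'] (min_width=8, slack=5)
Line 3: ['purple'] (min_width=6, slack=7)
Line 4: ['chemistry'] (min_width=9, slack=4)
Line 5: ['hard', 'problem'] (min_width=12, slack=1)
Line 6: ['at', 'python'] (min_width=9, slack=4)
Line 7: ['cheese', 'angry'] (min_width=12, slack=1)
Line 8: ['quickly', 'fire'] (min_width=12, slack=1)
Line 9: ['bedroom'] (min_width=7, slack=6)
Line 10: ['childhood', 'box'] (min_width=13, slack=0)
Line 11: ['letter'] (min_width=6, slack=7)
Line 12: ['chemistry'] (min_width=9, slack=4)
Line 13: ['release'] (min_width=7, slack=6)

Answer: |oats     open|
|calendar     |
|purple       |
|chemistry    |
|hard  problem|
|at     python|
|cheese  angry|
|quickly  fire|
|bedroom      |
|childhood box|
|letter       |
|chemistry    |
|release      |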